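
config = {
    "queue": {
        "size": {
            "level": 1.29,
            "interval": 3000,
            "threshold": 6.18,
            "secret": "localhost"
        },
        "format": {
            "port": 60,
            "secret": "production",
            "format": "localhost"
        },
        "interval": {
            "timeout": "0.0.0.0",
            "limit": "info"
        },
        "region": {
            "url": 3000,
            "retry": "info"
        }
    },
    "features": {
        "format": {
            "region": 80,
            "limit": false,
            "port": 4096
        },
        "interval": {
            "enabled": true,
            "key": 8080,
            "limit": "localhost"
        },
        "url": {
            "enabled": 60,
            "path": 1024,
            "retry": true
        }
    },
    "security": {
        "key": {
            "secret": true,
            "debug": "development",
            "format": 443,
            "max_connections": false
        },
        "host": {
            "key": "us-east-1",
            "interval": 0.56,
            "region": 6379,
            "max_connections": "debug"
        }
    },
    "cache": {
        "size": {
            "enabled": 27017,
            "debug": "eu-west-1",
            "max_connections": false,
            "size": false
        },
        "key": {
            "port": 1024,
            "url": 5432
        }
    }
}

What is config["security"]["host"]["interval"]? 0.56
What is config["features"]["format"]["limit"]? False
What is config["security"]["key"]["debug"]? "development"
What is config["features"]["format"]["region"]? 80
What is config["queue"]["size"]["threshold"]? 6.18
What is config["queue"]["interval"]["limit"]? "info"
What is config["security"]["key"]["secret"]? True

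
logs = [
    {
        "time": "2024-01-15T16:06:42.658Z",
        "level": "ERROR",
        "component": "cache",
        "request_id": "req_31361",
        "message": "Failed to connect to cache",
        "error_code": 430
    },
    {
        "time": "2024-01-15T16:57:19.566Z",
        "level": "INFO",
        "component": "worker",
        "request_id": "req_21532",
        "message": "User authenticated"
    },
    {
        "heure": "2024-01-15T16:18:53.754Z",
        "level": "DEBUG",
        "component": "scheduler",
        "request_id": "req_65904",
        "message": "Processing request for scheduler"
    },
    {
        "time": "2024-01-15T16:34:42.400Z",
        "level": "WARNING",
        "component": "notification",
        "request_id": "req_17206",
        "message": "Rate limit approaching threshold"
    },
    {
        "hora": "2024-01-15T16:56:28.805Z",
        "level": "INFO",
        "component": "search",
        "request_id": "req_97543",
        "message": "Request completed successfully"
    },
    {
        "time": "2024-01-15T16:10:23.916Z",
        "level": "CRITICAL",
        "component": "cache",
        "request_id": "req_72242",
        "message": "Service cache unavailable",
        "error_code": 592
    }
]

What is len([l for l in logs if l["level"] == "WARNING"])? 1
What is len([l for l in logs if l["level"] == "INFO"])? 2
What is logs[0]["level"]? "ERROR"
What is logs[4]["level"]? "INFO"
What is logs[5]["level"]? "CRITICAL"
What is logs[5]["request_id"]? "req_72242"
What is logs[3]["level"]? "WARNING"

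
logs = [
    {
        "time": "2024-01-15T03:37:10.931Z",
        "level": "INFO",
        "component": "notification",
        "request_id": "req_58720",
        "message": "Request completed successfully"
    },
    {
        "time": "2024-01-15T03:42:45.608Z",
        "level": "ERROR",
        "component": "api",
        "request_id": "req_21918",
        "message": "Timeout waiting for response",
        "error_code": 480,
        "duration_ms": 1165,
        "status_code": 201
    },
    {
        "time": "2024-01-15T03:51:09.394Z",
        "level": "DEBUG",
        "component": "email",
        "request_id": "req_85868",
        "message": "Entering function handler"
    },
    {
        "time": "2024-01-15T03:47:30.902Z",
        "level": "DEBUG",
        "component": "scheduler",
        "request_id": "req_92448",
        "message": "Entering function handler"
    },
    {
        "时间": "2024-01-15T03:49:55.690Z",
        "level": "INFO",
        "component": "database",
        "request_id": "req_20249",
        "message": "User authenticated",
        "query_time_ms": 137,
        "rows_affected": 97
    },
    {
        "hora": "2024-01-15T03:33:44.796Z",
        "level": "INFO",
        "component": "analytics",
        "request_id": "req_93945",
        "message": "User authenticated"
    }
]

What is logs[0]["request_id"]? "req_58720"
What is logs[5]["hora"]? "2024-01-15T03:33:44.796Z"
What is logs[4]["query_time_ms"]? 137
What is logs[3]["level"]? "DEBUG"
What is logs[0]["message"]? "Request completed successfully"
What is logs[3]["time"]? "2024-01-15T03:47:30.902Z"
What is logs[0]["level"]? "INFO"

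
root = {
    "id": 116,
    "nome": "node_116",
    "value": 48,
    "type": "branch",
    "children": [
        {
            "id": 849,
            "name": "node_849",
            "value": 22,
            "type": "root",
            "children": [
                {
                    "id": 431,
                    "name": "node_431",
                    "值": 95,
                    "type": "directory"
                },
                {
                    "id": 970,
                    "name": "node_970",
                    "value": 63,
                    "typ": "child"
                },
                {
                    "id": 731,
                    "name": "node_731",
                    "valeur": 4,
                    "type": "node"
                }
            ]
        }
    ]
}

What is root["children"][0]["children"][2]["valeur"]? 4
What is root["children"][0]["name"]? "node_849"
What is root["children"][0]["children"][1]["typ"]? "child"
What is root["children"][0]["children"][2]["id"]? 731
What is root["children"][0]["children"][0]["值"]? 95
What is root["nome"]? "node_116"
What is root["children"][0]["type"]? "root"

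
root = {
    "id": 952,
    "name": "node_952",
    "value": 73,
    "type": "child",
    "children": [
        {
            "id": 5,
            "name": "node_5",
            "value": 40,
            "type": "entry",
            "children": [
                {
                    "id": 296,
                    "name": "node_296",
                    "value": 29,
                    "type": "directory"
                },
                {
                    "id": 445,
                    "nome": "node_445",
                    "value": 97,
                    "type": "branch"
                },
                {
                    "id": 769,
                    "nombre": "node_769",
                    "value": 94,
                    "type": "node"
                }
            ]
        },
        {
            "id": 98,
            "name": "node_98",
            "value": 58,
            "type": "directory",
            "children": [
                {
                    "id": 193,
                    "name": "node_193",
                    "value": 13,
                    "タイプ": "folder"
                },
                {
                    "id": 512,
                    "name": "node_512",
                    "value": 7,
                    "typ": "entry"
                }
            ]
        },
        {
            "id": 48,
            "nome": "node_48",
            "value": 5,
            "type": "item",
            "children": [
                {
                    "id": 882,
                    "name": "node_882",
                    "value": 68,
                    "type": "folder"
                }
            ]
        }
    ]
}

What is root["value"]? 73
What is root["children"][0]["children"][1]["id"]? 445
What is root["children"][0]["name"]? "node_5"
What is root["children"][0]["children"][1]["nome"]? "node_445"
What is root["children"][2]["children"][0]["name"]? "node_882"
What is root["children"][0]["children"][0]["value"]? 29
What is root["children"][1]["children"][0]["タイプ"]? "folder"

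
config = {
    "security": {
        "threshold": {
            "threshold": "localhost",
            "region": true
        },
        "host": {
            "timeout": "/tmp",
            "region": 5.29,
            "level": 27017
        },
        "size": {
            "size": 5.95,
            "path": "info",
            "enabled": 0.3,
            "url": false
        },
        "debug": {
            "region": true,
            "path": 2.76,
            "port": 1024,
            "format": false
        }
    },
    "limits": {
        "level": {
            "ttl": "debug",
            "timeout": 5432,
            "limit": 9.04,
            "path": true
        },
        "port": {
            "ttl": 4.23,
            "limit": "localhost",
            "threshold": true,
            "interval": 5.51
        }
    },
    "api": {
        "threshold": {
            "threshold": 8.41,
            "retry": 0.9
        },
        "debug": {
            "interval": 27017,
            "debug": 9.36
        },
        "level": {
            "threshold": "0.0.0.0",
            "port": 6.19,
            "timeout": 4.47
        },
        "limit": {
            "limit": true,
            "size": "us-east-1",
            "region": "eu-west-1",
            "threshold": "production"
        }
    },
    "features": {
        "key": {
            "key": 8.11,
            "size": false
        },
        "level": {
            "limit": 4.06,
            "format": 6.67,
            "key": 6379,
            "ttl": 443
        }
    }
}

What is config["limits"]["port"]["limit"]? "localhost"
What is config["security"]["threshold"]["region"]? True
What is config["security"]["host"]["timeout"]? "/tmp"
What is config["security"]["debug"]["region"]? True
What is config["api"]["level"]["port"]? 6.19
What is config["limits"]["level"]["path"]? True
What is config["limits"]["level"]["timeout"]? 5432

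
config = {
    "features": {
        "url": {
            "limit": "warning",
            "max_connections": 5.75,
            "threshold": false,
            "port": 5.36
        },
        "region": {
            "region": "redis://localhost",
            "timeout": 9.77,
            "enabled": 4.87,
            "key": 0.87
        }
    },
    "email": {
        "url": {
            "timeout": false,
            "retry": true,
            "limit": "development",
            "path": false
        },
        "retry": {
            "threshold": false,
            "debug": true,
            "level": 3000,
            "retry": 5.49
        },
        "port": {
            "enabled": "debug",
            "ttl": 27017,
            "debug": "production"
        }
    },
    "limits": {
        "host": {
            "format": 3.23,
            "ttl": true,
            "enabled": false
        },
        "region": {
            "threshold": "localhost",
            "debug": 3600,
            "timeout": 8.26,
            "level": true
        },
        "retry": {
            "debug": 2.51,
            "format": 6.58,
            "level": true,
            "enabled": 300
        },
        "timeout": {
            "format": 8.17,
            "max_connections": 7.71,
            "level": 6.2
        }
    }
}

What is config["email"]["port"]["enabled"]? "debug"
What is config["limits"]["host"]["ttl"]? True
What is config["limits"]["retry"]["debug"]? 2.51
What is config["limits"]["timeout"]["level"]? 6.2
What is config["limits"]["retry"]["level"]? True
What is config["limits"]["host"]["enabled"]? False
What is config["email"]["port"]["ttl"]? 27017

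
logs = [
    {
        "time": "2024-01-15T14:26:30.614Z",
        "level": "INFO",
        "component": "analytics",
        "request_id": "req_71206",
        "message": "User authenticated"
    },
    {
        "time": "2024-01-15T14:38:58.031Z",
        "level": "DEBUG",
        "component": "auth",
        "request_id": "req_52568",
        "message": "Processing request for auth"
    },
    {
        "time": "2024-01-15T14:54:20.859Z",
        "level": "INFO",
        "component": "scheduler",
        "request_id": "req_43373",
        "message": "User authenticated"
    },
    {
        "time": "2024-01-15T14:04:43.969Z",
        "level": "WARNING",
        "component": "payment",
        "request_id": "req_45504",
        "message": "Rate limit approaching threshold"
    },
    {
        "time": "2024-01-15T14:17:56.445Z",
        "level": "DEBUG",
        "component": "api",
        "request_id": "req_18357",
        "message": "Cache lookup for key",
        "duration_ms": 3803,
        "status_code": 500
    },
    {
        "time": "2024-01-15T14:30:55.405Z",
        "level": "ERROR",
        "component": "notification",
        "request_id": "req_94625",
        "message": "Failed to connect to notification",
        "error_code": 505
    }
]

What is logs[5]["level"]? "ERROR"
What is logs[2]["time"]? "2024-01-15T14:54:20.859Z"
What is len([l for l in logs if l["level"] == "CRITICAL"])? 0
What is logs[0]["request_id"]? "req_71206"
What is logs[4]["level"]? "DEBUG"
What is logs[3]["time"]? "2024-01-15T14:04:43.969Z"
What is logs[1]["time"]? "2024-01-15T14:38:58.031Z"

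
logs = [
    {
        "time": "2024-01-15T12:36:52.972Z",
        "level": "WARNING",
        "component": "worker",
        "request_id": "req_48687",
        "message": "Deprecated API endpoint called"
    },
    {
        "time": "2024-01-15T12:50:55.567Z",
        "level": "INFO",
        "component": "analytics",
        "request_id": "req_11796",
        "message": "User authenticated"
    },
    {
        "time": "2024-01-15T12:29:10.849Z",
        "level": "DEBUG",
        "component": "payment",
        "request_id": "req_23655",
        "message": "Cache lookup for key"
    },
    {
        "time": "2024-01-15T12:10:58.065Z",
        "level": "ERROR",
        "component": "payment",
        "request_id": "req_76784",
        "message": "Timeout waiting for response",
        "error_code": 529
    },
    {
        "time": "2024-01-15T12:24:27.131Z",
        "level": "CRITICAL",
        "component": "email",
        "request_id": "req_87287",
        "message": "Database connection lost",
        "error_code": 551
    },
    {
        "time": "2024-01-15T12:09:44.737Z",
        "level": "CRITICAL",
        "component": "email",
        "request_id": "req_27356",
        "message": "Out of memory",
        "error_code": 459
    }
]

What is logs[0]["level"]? "WARNING"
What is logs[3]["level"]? "ERROR"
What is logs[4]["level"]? "CRITICAL"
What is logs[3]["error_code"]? 529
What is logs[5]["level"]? "CRITICAL"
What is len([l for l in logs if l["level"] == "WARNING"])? 1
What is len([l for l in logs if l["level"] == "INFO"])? 1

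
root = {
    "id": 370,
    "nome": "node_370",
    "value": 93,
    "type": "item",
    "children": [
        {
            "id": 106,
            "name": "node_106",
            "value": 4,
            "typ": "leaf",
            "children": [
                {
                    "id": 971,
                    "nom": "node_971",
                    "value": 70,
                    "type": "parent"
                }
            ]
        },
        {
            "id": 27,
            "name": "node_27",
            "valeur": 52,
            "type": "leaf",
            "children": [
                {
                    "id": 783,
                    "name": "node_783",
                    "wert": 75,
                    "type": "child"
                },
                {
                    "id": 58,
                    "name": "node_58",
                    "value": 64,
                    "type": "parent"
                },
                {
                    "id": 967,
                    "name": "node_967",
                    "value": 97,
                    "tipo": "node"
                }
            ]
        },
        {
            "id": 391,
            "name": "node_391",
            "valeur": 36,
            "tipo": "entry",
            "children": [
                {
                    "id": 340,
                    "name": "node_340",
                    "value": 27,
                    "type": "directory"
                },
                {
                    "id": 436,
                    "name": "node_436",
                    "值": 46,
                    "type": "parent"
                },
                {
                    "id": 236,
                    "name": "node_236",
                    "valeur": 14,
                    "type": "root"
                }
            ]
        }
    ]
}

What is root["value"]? 93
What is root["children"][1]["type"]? "leaf"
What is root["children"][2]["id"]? 391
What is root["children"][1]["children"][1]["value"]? 64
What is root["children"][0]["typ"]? "leaf"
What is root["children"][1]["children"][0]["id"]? 783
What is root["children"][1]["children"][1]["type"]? "parent"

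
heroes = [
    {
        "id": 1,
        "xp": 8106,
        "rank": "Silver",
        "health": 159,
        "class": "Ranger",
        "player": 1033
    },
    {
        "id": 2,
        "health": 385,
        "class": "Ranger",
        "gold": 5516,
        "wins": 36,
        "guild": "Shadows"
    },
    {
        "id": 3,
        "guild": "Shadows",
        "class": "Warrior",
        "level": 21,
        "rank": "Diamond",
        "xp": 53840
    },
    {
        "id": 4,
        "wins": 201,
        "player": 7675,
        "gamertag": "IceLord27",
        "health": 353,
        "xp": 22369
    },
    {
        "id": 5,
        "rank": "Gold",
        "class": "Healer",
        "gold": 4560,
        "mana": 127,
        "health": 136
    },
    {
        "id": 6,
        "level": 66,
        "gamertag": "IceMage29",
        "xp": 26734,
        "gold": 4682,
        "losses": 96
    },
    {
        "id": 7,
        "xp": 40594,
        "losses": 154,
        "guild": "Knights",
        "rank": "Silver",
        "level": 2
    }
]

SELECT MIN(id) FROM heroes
1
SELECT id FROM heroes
[1, 2, 3, 4, 5, 6, 7]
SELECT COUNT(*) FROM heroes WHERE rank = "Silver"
2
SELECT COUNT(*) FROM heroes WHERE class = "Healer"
1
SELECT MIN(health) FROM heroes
136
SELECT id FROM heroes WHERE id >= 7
[7]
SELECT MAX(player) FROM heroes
7675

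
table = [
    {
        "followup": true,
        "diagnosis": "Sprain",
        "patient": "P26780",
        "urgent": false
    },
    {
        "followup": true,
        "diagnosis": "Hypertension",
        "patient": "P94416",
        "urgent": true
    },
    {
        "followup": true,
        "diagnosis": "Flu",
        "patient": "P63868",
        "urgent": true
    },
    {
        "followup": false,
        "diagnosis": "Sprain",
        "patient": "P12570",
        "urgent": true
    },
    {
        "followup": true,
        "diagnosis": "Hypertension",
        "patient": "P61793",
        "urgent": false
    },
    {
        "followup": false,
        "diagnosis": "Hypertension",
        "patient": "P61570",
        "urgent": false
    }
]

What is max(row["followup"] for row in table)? True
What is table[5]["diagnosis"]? "Hypertension"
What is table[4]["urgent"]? False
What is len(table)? 6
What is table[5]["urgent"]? False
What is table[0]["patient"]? "P26780"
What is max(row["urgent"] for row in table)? True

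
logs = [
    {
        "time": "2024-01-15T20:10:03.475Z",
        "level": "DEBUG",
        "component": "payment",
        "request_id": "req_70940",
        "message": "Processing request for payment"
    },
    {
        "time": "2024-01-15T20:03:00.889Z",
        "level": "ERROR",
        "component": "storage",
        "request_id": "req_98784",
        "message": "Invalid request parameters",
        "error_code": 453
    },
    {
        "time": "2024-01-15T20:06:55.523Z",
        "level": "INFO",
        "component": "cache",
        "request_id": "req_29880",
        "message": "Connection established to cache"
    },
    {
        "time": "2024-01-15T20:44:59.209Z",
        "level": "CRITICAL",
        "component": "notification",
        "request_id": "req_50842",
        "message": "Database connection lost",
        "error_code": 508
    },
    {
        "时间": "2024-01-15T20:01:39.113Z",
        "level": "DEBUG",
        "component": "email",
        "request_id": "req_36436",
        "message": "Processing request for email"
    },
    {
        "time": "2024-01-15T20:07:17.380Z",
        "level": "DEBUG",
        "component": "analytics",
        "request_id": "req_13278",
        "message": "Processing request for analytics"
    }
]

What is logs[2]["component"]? "cache"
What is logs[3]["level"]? "CRITICAL"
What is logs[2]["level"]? "INFO"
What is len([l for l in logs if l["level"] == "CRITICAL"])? 1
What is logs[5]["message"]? "Processing request for analytics"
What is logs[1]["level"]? "ERROR"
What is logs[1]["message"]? "Invalid request parameters"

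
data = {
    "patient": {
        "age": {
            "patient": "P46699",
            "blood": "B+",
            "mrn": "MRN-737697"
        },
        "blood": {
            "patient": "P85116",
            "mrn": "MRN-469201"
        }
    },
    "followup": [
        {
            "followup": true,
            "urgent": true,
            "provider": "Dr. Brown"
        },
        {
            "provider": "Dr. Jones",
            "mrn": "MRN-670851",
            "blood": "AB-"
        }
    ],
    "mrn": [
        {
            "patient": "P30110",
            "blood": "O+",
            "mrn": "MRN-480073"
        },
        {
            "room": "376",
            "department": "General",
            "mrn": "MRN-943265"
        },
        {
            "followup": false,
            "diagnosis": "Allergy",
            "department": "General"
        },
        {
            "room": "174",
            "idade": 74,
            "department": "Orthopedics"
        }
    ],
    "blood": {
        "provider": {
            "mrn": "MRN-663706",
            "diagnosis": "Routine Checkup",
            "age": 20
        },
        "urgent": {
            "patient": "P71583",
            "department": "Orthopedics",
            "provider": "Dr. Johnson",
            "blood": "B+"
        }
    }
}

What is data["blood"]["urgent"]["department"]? "Orthopedics"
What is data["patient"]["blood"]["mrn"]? "MRN-469201"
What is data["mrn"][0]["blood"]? "O+"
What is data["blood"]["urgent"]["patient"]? "P71583"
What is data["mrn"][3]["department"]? "Orthopedics"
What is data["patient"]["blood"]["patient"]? "P85116"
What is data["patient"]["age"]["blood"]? "B+"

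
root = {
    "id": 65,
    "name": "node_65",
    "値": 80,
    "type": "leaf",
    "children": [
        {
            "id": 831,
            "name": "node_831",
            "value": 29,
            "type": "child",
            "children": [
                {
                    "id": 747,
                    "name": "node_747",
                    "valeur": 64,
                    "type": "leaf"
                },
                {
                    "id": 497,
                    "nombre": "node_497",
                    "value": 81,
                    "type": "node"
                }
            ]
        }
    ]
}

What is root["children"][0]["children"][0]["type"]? "leaf"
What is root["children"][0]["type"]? "child"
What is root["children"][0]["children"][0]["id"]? 747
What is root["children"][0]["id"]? 831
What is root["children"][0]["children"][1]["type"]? "node"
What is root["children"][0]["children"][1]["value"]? 81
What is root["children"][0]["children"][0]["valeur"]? 64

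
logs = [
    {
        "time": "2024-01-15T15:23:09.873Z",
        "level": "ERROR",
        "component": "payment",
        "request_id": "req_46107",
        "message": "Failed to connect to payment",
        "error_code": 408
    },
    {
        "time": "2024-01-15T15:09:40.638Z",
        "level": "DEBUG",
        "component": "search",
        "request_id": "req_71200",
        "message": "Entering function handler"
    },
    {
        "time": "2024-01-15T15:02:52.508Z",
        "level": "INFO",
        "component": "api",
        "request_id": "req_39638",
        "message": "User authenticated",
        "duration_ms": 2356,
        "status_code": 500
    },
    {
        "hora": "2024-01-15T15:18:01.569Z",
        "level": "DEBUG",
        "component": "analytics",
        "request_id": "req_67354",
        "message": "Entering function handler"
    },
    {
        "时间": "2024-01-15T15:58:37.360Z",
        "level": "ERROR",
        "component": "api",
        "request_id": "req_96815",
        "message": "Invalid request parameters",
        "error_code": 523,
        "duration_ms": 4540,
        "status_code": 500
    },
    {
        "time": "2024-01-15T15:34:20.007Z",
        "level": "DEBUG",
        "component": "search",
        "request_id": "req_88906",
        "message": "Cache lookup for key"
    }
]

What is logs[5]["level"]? "DEBUG"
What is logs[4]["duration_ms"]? 4540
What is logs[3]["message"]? "Entering function handler"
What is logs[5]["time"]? "2024-01-15T15:34:20.007Z"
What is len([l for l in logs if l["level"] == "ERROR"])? 2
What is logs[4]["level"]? "ERROR"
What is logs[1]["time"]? "2024-01-15T15:09:40.638Z"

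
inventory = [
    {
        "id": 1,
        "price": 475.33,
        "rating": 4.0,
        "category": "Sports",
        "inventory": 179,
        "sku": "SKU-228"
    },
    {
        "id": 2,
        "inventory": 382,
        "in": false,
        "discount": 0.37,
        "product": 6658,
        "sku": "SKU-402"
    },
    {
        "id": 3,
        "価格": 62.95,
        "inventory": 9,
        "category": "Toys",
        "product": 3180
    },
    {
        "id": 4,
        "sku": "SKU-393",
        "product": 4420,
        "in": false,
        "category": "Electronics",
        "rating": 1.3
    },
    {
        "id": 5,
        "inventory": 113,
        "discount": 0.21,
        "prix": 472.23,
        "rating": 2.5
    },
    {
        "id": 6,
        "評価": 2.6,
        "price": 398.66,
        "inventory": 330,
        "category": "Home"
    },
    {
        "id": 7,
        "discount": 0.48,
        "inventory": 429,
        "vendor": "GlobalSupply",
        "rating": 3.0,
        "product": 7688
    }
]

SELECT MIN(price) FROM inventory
398.66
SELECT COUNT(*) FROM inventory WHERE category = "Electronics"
1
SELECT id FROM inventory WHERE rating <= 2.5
[4, 5]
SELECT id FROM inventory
[1, 2, 3, 4, 5, 6, 7]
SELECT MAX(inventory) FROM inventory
429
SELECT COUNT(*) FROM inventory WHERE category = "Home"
1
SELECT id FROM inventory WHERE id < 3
[1, 2]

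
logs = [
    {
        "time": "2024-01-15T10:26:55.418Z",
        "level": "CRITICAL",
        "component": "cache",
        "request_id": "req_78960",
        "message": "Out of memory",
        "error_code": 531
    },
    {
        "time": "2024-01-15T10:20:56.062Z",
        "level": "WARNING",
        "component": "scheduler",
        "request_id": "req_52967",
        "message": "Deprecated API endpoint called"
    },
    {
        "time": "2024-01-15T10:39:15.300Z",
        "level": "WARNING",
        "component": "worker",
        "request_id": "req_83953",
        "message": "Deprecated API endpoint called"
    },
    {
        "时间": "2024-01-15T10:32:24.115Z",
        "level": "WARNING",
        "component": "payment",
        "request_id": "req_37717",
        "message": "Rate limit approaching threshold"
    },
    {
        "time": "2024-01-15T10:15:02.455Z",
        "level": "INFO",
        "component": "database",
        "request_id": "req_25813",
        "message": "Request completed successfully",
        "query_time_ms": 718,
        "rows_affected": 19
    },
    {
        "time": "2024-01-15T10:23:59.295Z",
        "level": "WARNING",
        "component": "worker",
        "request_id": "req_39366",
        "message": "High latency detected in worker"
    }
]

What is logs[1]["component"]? "scheduler"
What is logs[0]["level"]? "CRITICAL"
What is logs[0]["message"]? "Out of memory"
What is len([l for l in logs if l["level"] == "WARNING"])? 4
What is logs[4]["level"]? "INFO"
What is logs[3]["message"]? "Rate limit approaching threshold"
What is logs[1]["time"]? "2024-01-15T10:20:56.062Z"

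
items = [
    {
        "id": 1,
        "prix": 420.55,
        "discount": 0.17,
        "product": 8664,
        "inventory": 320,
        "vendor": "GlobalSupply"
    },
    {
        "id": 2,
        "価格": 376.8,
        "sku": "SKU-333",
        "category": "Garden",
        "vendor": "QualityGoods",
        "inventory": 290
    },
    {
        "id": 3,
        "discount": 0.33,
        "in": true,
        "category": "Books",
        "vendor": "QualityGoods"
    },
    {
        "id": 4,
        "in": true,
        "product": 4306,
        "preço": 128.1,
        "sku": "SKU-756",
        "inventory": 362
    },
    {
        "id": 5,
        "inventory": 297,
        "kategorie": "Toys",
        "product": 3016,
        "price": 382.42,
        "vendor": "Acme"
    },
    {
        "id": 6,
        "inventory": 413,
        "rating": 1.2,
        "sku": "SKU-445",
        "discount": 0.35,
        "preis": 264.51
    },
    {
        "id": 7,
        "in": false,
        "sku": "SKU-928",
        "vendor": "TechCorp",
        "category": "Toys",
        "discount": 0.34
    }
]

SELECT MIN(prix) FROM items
420.55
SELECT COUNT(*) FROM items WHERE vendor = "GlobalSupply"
1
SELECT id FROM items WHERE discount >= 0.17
[1, 3, 6, 7]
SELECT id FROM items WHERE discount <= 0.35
[1, 3, 6, 7]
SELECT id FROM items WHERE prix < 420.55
[]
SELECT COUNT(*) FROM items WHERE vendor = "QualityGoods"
2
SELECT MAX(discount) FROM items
0.35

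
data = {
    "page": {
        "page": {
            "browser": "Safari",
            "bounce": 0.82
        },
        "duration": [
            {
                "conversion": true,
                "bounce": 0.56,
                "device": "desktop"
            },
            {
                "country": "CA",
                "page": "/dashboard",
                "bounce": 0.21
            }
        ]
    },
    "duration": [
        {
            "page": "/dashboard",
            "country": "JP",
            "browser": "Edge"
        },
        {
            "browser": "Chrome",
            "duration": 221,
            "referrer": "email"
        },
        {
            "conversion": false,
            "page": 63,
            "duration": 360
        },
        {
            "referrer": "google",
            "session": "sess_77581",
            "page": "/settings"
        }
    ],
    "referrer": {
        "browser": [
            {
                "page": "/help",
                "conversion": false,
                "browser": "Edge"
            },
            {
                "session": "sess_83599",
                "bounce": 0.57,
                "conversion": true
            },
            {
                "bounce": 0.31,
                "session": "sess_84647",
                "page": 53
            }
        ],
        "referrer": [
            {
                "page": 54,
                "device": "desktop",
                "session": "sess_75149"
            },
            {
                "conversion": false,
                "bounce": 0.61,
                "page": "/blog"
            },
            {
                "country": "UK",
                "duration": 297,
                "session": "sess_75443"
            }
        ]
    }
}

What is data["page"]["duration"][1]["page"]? "/dashboard"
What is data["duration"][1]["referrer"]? "email"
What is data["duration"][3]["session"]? "sess_77581"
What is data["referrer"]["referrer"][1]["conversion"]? False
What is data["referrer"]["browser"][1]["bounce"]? 0.57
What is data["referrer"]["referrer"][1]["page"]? "/blog"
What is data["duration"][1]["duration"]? 221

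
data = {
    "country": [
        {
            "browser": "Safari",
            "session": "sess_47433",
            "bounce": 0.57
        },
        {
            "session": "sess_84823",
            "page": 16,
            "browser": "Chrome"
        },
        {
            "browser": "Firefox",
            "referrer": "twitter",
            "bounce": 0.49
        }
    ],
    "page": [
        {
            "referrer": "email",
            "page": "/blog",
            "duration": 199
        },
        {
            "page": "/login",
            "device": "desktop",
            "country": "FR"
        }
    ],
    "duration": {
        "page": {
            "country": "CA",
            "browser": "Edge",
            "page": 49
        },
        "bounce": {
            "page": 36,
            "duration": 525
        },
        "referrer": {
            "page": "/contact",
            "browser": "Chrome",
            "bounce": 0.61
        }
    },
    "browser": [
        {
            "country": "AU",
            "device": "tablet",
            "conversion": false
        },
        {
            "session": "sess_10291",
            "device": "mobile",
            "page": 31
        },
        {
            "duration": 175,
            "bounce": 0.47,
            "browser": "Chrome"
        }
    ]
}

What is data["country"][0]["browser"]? "Safari"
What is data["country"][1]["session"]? "sess_84823"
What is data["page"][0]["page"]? "/blog"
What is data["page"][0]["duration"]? 199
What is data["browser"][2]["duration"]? 175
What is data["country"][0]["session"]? "sess_47433"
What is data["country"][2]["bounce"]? 0.49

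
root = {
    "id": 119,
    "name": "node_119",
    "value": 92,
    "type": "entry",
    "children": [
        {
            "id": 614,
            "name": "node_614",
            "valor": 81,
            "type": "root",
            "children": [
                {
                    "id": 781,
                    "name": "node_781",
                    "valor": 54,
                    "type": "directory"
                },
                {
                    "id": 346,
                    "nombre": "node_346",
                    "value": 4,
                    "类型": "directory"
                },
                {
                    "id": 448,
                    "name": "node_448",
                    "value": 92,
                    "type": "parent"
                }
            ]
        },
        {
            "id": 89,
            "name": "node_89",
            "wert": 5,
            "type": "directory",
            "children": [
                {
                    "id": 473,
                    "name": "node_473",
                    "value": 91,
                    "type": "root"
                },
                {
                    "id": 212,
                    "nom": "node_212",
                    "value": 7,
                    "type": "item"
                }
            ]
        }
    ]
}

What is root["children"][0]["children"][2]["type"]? "parent"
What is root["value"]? 92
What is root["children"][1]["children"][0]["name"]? "node_473"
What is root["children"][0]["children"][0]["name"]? "node_781"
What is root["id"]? 119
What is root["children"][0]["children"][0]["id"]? 781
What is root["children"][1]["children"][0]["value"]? 91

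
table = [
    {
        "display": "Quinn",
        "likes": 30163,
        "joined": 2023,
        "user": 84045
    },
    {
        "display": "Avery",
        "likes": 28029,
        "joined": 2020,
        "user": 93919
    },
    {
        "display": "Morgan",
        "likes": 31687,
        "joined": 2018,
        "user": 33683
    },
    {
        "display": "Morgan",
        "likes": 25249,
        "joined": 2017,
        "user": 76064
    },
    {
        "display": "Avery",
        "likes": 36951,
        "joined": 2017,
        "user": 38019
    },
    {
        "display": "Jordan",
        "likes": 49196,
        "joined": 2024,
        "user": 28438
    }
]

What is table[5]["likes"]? 49196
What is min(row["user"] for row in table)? 28438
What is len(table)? 6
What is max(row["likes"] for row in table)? 49196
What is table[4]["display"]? "Avery"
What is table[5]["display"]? "Jordan"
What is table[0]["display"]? "Quinn"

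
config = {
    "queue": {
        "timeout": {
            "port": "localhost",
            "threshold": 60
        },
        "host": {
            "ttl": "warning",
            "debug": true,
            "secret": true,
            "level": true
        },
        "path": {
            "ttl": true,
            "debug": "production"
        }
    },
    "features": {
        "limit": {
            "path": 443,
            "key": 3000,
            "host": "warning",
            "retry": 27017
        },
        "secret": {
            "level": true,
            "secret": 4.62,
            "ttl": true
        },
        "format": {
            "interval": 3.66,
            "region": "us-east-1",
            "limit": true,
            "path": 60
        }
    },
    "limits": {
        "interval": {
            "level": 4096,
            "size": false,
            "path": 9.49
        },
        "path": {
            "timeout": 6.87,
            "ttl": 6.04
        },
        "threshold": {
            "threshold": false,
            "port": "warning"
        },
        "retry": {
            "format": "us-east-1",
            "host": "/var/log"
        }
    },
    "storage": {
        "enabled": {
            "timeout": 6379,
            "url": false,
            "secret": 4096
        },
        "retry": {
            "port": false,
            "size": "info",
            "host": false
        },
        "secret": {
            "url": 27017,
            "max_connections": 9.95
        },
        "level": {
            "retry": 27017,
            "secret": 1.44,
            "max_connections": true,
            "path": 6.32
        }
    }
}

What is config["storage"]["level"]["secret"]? 1.44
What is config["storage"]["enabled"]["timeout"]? 6379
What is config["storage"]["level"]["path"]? 6.32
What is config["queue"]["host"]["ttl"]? "warning"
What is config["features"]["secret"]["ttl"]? True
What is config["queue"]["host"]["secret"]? True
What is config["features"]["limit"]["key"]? 3000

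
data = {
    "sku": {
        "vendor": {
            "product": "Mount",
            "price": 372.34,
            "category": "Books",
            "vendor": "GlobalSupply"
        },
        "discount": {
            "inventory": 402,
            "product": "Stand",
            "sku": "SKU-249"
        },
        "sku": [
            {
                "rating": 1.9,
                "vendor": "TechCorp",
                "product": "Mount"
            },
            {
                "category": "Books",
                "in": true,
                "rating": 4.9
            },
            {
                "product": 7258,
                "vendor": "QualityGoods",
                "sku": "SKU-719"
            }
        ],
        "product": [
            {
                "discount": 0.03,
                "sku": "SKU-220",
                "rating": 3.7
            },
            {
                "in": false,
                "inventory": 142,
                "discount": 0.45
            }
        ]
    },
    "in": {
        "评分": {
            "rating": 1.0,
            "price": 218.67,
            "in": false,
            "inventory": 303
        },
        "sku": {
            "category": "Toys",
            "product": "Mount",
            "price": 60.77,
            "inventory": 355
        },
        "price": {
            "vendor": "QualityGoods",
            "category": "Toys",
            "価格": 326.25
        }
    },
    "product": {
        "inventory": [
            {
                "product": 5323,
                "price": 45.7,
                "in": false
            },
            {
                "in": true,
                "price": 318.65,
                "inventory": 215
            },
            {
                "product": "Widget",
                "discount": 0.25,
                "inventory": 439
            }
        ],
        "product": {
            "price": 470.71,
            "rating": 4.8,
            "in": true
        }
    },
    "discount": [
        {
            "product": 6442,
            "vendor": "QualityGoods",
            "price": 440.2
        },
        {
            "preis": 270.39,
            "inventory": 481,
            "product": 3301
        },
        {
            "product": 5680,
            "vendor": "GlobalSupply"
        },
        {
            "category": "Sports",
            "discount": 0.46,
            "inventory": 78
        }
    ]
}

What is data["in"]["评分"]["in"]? False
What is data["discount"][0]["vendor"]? "QualityGoods"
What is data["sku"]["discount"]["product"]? "Stand"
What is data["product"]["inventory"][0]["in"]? False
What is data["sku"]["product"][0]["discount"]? 0.03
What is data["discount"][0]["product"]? 6442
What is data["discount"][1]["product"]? 3301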